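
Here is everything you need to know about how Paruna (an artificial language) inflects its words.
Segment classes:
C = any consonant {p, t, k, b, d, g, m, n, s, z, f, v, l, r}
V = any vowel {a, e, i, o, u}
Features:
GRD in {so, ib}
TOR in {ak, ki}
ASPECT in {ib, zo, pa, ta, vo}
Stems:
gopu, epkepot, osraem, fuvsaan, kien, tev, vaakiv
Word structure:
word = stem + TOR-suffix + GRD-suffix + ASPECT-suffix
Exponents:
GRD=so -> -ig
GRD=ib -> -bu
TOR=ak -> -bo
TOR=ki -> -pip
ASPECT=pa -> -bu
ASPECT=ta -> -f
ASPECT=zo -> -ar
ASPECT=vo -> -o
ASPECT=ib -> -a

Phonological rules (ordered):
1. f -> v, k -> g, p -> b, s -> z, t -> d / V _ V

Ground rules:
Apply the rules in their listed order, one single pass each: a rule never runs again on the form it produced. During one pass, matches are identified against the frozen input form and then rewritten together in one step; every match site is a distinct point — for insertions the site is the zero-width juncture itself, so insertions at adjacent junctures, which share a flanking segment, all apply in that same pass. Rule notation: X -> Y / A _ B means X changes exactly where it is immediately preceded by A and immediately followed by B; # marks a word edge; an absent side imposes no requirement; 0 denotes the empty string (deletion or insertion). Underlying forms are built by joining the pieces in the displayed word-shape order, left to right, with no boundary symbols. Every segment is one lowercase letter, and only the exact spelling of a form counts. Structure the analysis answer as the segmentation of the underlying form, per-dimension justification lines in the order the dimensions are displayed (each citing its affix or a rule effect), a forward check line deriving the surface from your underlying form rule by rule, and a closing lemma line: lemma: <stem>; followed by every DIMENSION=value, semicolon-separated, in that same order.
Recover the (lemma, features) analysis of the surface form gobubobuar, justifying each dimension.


underlying: gopu-bo-bu-ar
GRD=ib - signalled by the affix -bu
TOR=ak - signalled by the affix -bo
ASPECT=zo - signalled by the affix -ar
check: gopubobuar -> gobubobuar
lemma: gopu; GRD=ib; TOR=ak; ASPECT=zo


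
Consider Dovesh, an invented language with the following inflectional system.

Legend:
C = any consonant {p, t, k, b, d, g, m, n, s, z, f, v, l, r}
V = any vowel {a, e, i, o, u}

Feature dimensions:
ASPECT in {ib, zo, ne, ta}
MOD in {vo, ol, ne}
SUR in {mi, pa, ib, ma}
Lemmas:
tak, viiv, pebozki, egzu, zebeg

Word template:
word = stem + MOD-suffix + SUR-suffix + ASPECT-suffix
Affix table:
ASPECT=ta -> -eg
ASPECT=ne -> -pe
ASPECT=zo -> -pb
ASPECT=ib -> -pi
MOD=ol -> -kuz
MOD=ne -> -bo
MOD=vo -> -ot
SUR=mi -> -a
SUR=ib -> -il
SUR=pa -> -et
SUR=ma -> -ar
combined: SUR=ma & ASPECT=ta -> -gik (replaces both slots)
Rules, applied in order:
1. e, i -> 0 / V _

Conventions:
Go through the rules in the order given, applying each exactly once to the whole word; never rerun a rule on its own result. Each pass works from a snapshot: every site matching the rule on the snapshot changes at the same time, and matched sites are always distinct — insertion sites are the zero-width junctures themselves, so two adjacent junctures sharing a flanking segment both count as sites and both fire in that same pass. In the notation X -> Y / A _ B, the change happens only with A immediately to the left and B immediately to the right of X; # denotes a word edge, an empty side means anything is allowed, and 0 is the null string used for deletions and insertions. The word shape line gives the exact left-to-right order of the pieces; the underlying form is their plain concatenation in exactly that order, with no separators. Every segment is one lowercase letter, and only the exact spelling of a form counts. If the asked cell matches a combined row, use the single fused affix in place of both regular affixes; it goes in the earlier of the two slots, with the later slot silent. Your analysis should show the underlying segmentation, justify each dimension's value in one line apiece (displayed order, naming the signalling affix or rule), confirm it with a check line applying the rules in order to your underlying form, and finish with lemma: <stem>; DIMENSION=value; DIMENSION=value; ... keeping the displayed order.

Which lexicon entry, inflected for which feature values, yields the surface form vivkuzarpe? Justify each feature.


underlying: viiv-kuz-ar-pe
ASPECT=ne - signalled by the affix -pe
MOD=ol - signalled by the affix -kuz
SUR=ma - signalled by the affix -ar
check: viivkuzarpe -> vivkuzarpe
lemma: viiv; ASPECT=ne; MOD=ol; SUR=ma


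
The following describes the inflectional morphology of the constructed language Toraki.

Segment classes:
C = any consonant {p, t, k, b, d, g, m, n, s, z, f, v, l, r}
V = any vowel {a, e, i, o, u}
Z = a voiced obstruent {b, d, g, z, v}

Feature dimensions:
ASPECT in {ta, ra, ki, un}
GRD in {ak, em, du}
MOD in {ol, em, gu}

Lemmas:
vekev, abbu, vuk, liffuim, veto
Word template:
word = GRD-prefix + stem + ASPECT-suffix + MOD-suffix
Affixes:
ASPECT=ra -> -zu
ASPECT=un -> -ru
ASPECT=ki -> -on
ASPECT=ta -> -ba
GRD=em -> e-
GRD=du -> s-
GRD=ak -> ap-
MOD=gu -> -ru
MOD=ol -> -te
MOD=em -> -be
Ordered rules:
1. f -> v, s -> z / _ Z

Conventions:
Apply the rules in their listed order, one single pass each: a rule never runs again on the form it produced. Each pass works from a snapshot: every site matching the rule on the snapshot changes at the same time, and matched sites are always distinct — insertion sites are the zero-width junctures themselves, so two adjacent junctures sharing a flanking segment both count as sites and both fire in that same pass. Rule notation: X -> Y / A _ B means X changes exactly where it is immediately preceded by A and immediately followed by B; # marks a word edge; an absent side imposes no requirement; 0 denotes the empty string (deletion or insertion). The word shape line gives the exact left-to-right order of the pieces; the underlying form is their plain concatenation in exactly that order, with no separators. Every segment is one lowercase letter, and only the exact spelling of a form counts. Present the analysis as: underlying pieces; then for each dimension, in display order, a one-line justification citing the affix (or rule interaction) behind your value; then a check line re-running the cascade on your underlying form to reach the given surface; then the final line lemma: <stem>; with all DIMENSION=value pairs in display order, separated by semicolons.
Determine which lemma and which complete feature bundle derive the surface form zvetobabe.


underlying: s-veto-ba-be
ASPECT=ta - signalled by the affix -ba
GRD=du - signalled by the affix s-
MOD=em - signalled by the affix -be
check: svetobabe -> zvetobabe
lemma: veto; ASPECT=ta; GRD=du; MOD=em


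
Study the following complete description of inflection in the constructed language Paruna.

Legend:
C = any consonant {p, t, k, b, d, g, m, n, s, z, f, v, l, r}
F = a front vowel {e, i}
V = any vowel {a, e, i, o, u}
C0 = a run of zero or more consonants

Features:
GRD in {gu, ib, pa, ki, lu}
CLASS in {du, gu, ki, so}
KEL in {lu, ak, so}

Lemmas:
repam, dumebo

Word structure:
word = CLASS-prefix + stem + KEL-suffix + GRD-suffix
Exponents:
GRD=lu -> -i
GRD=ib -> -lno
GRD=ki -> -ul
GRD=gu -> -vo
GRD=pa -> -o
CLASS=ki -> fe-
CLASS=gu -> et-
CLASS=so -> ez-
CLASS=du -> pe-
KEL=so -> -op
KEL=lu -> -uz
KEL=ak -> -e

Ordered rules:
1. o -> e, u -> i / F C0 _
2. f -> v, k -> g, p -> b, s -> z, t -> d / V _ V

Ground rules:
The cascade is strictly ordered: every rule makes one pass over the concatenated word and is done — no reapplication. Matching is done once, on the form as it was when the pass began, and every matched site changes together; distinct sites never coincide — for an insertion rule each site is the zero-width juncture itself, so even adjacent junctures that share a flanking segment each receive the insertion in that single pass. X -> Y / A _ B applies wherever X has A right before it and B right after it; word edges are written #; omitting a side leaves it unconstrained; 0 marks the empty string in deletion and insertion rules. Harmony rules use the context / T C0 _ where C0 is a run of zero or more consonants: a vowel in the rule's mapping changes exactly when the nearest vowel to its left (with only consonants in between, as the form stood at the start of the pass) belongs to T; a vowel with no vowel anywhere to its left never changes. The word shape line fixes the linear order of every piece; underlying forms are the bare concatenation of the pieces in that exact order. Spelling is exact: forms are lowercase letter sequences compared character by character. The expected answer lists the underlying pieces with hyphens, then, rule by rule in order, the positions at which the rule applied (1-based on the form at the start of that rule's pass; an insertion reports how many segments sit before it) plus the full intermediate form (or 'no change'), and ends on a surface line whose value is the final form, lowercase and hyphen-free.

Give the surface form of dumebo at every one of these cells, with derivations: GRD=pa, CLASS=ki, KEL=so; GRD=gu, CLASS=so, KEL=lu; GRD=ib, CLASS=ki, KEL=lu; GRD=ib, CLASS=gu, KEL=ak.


cell GRD=pa, CLASS=ki, KEL=so:
underlying: fe-dumebo-op-o
1. o -> e, u -> i / F C0 _: fires at position(s) 4, 8: fedimebeopo
2. f -> v, k -> g, p -> b, s -> z, t -> d / V _ V: fires at position(s) 10: fedimebeobo
surface: fedimebeobo

cell GRD=gu, CLASS=so, KEL=lu:
underlying: ez-dumebo-uz-vo
1. o -> e, u -> i / F C0 _: fires at position(s) 4, 8: ezdimebeuzvo
2. f -> v, k -> g, p -> b, s -> z, t -> d / V _ V: no change
surface: ezdimebeuzvo

cell GRD=ib, CLASS=ki, KEL=lu:
underlying: fe-dumebo-uz-lno
1. o -> e, u -> i / F C0 _: fires at position(s) 4, 8: fedimebeuzlno
2. f -> v, k -> g, p -> b, s -> z, t -> d / V _ V: no change
surface: fedimebeuzlno

cell GRD=ib, CLASS=gu, KEL=ak:
underlying: et-dumebo-e-lno
1. o -> e, u -> i / F C0 _: fires at position(s) 4, 8, 12: etdimebeelne
2. f -> v, k -> g, p -> b, s -> z, t -> d / V _ V: no change
surface: etdimebeelne


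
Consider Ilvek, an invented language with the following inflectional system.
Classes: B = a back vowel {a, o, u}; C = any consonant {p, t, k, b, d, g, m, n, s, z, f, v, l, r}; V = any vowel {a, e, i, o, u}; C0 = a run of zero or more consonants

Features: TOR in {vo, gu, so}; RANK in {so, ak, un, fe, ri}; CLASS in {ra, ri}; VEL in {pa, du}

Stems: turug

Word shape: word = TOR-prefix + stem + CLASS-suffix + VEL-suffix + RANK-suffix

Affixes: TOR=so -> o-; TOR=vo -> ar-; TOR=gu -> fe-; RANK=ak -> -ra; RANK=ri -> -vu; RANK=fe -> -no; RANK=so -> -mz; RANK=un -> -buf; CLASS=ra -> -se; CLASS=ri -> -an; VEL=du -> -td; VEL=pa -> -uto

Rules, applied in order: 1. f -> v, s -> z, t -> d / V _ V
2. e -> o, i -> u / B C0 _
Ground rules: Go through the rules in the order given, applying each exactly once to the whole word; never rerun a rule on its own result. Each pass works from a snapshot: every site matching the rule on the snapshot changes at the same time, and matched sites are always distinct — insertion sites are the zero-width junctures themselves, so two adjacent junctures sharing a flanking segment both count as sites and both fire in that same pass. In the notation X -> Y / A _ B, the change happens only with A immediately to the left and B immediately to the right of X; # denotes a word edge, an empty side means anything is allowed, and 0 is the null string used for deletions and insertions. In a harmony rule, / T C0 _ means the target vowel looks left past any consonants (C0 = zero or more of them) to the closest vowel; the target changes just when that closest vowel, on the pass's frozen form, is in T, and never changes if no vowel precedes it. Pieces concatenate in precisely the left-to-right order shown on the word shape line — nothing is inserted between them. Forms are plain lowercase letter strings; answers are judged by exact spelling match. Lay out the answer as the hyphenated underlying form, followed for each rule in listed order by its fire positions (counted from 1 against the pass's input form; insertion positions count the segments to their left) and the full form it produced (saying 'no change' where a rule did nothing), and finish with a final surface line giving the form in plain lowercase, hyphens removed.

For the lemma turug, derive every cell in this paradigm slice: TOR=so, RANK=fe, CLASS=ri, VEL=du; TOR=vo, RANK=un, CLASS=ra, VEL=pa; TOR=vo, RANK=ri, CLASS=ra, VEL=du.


cell TOR=so, RANK=fe, CLASS=ri, VEL=du:
underlying: o-turug-an-td-no
1. f -> v, s -> z, t -> d / V _ V: fires at position(s) 2: odurugantdno
2. e -> o, i -> u / B C0 _: no change
surface: odurugantdno

cell TOR=vo, RANK=un, CLASS=ra, VEL=pa:
underlying: ar-turug-se-uto-buf
1. f -> v, s -> z, t -> d / V _ V: fires at position(s) 11: arturugseudobuf
2. e -> o, i -> u / B C0 _: fires at position(s) 9: arturugsoudobuf
surface: arturugsoudobuf

cell TOR=vo, RANK=ri, CLASS=ra, VEL=du:
underlying: ar-turug-se-td-vu
1. f -> v, s -> z, t -> d / V _ V: no change
2. e -> o, i -> u / B C0 _: fires at position(s) 9: arturugsotdvu
surface: arturugsotdvu


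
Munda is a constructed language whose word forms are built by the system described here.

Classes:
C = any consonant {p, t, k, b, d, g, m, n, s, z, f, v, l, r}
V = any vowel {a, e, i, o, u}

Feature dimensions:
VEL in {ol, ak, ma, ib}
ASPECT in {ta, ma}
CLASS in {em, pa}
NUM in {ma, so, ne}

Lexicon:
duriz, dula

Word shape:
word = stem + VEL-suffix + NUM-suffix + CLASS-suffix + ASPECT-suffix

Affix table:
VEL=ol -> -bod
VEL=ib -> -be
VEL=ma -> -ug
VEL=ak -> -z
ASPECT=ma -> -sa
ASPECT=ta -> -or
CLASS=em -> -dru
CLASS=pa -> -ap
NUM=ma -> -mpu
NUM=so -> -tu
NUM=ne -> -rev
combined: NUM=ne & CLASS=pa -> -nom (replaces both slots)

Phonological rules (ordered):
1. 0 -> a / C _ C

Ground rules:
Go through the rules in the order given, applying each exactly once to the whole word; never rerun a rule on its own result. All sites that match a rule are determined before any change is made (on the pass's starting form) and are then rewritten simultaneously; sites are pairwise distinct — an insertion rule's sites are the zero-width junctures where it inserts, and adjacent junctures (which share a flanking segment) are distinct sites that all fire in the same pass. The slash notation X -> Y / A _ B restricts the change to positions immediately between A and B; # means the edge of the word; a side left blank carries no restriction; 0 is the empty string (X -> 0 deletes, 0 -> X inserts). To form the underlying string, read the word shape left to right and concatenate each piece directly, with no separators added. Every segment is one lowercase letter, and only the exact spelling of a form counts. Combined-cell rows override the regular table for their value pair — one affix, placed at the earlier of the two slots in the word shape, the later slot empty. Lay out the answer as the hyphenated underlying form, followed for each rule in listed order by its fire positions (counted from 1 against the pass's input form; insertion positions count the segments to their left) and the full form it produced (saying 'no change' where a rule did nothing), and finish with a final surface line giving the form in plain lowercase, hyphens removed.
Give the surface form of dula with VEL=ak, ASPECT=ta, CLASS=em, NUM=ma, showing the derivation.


underlying: dula-z-mpu-dru-or
1. 0 -> a / C _ C: inserts after position(s) 5, 6, 9: dulazamapudaruor
surface: dulazamapudaruor


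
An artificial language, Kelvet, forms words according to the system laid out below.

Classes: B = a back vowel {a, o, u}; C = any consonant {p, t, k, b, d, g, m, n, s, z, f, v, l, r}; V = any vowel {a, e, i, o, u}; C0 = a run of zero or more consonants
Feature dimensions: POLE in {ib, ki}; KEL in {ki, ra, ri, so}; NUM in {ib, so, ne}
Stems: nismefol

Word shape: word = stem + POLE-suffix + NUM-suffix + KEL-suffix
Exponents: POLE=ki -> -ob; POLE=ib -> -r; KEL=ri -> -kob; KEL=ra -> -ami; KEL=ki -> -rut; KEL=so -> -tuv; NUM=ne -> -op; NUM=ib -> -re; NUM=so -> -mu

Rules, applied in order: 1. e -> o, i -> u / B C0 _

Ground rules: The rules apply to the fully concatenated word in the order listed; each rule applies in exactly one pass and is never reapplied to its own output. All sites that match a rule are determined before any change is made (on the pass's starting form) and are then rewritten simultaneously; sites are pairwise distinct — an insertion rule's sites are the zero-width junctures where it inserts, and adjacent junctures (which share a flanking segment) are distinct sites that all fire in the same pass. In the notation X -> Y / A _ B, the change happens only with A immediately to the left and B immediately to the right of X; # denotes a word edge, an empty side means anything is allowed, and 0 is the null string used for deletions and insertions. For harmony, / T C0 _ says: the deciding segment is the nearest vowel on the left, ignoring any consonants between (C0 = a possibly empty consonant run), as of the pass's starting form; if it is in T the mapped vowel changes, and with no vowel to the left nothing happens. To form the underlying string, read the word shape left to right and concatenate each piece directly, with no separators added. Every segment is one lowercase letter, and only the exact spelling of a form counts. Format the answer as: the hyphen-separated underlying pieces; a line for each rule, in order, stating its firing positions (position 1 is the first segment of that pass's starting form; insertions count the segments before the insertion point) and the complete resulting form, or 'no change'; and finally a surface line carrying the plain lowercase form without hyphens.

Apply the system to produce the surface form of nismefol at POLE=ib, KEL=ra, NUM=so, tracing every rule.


underlying: nismefol-r-mu-ami
1. e -> o, i -> u / B C0 _: fires at position(s) 14: nismefolrmuamu
surface: nismefolrmuamu


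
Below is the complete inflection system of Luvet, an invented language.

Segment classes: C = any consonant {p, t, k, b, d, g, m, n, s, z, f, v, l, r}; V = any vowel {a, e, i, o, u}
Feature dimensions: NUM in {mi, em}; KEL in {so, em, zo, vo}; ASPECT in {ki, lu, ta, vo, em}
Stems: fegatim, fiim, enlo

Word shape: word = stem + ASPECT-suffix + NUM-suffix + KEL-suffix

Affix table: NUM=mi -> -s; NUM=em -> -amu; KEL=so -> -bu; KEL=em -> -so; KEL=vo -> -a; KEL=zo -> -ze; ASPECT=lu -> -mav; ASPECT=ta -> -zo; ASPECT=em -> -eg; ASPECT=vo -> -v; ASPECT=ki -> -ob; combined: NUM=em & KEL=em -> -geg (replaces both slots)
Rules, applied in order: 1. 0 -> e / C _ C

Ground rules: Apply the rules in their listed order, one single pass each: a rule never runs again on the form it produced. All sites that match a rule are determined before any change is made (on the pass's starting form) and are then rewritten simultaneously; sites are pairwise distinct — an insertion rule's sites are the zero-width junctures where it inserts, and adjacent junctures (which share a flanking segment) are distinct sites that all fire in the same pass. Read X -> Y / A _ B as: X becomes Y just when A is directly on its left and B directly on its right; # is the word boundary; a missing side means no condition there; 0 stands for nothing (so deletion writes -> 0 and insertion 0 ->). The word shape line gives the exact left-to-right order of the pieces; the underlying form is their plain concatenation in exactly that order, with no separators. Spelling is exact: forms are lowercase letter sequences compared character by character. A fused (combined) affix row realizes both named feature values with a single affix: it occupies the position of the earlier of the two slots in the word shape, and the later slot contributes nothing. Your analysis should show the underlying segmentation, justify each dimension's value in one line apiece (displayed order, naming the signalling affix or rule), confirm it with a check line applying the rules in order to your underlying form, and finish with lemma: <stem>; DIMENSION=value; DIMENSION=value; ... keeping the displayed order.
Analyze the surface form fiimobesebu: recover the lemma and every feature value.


underlying: fiim-ob-s-bu
NUM=mi - signalled by the affix -s
KEL=so - signalled by the affix -bu
ASPECT=ki - signalled by the affix -ob
check: fiimobsbu -> fiimobesebu
lemma: fiim; NUM=mi; KEL=so; ASPECT=ki


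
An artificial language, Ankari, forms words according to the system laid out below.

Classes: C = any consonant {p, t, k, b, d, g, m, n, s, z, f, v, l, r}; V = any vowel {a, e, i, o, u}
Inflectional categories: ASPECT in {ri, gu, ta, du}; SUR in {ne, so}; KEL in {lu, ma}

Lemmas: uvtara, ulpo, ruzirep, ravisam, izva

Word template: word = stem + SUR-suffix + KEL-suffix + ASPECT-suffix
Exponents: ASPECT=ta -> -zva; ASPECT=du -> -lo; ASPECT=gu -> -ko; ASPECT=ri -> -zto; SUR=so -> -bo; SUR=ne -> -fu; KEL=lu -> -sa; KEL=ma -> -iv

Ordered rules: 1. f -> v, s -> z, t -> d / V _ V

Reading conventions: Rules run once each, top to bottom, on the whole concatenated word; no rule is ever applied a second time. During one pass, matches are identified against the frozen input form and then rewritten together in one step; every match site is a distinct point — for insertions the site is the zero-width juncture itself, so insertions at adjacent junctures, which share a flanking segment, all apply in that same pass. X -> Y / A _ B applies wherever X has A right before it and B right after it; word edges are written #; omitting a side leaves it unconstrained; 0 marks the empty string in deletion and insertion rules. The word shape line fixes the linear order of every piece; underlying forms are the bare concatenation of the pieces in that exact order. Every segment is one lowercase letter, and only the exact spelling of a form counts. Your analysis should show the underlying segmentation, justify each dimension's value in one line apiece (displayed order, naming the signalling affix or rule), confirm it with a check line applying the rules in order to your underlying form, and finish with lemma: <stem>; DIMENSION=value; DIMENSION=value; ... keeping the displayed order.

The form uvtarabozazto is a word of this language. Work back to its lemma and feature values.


underlying: uvtara-bo-sa-zto
ASPECT=ri - signalled by the affix -zto
SUR=so - signalled by the affix -bo
KEL=lu - signalled by the affix -sa
check: uvtarabosazto -> uvtarabozazto
lemma: uvtara; ASPECT=ri; SUR=so; KEL=lu


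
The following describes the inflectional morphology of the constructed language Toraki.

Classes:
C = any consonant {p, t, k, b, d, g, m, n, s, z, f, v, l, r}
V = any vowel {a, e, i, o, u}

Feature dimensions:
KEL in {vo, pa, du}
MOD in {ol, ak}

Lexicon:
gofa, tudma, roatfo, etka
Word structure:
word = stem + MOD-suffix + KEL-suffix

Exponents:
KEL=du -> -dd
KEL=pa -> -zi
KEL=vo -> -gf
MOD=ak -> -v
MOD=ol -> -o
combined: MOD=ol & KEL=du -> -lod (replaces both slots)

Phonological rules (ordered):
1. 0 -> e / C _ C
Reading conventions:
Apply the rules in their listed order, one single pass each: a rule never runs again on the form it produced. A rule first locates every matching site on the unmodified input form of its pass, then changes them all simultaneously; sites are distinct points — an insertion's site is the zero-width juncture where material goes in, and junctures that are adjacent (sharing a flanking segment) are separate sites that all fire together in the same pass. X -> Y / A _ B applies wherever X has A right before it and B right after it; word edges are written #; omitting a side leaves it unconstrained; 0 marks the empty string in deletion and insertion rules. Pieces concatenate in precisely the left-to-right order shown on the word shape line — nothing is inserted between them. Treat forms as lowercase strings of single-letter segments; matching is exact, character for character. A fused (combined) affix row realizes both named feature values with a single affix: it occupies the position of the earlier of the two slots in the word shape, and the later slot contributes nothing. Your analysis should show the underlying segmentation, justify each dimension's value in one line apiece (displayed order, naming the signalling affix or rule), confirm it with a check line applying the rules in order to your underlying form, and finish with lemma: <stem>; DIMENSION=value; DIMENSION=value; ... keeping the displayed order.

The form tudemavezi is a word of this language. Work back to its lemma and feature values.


underlying: tudma-v-zi
KEL=pa - signalled by the affix -zi
MOD=ak - signalled by the affix -v
check: tudmavzi -> tudemavezi
lemma: tudma; KEL=pa; MOD=ak


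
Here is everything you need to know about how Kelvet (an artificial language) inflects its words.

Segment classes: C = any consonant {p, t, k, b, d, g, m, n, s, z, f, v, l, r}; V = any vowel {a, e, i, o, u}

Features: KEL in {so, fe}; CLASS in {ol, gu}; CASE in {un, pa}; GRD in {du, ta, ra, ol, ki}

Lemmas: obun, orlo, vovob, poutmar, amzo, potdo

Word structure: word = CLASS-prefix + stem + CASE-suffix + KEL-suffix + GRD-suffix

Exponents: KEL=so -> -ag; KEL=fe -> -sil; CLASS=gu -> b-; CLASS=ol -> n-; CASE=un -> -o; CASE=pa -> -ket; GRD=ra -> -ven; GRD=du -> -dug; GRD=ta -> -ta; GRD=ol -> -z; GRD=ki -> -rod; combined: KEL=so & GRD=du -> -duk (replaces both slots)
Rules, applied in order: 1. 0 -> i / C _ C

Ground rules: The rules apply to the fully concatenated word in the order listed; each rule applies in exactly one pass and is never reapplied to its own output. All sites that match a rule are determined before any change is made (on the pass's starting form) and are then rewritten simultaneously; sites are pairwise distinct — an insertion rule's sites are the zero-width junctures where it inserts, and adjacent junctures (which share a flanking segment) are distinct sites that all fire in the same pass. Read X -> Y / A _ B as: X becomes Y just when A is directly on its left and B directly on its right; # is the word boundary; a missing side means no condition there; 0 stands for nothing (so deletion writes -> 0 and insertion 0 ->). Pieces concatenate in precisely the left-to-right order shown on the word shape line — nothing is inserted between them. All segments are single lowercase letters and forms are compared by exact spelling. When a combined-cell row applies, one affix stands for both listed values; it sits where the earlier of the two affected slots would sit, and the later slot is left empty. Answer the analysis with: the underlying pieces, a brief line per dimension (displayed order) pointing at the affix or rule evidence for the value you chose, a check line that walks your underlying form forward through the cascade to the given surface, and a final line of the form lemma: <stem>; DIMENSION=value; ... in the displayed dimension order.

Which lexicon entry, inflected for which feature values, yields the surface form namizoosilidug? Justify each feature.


underlying: n-amzo-o-sil-dug
KEL=fe - signalled by the affix -sil
CLASS=ol - signalled by the affix n-
CASE=un - signalled by the affix -o
GRD=du - signalled by the affix -dug
check: namzoosildug -> namizoosilidug
lemma: amzo; KEL=fe; CLASS=ol; CASE=un; GRD=du


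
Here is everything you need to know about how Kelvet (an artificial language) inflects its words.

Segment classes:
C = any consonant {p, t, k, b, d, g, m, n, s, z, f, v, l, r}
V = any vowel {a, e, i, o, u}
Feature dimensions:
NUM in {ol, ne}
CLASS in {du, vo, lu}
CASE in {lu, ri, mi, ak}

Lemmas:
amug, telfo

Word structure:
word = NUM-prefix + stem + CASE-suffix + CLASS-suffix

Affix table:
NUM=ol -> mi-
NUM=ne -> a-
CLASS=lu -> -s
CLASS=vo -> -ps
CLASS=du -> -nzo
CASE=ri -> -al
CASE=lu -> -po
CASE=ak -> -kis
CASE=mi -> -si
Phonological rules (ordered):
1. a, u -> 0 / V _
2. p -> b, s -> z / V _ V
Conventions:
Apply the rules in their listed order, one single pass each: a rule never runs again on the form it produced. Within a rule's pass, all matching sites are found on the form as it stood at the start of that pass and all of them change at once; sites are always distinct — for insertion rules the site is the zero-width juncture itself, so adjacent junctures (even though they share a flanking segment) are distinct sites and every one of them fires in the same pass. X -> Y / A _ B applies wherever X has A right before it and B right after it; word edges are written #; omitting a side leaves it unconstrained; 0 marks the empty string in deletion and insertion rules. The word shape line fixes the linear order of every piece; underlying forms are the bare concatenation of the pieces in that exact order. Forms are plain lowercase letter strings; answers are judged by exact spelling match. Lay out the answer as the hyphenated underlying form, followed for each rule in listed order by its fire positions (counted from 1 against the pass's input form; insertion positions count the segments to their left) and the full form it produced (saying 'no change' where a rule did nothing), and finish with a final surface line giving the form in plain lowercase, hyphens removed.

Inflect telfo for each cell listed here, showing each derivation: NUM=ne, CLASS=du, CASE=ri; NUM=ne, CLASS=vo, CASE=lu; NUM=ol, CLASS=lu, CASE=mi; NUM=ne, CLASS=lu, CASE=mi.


cell NUM=ne, CLASS=du, CASE=ri:
underlying: a-telfo-al-nzo
1. a, u -> 0 / V _: fires at position(s) 7: atelfolnzo
2. p -> b, s -> z / V _ V: no change
surface: atelfolnzo

cell NUM=ne, CLASS=vo, CASE=lu:
underlying: a-telfo-po-ps
1. a, u -> 0 / V _: no change
2. p -> b, s -> z / V _ V: fires at position(s) 7: atelfobops
surface: atelfobops

cell NUM=ol, CLASS=lu, CASE=mi:
underlying: mi-telfo-si-s
1. a, u -> 0 / V _: no change
2. p -> b, s -> z / V _ V: fires at position(s) 8: mitelfozis
surface: mitelfozis

cell NUM=ne, CLASS=lu, CASE=mi:
underlying: a-telfo-si-s
1. a, u -> 0 / V _: no change
2. p -> b, s -> z / V _ V: fires at position(s) 7: atelfozis
surface: atelfozis


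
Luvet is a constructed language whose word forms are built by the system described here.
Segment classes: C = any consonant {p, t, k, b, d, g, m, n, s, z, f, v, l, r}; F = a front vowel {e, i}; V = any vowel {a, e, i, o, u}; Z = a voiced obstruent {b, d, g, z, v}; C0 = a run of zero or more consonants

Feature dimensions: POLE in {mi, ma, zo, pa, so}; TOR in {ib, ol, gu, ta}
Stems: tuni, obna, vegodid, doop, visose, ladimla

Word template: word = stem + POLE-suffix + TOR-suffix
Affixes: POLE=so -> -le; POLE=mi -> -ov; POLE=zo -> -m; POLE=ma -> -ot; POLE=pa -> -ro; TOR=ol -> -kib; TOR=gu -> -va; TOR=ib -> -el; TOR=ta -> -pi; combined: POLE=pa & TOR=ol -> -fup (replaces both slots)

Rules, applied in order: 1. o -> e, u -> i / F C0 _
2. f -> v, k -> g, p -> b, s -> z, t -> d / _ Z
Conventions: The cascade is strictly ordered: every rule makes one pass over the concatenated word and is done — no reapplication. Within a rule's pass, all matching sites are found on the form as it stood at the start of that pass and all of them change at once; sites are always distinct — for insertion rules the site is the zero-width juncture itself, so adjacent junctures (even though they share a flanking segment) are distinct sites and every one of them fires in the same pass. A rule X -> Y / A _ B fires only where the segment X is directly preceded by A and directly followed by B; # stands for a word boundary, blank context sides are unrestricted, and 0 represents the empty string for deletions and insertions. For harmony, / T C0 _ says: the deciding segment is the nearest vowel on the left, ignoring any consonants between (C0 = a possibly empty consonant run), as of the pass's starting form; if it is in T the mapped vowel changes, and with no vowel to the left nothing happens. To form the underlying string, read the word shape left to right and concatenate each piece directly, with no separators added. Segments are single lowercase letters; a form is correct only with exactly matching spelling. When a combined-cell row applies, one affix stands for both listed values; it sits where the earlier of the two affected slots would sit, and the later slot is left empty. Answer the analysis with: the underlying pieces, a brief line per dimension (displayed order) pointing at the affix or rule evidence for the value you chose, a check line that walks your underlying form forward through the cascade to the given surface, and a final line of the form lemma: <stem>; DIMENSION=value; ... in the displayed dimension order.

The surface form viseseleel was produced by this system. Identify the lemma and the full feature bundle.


underlying: visose-le-el
POLE=so - signalled by the affix -le
TOR=ib - signalled by the affix -el
check: visoseleel -> viseseleel -> viseseleel
lemma: visose; POLE=so; TOR=ib


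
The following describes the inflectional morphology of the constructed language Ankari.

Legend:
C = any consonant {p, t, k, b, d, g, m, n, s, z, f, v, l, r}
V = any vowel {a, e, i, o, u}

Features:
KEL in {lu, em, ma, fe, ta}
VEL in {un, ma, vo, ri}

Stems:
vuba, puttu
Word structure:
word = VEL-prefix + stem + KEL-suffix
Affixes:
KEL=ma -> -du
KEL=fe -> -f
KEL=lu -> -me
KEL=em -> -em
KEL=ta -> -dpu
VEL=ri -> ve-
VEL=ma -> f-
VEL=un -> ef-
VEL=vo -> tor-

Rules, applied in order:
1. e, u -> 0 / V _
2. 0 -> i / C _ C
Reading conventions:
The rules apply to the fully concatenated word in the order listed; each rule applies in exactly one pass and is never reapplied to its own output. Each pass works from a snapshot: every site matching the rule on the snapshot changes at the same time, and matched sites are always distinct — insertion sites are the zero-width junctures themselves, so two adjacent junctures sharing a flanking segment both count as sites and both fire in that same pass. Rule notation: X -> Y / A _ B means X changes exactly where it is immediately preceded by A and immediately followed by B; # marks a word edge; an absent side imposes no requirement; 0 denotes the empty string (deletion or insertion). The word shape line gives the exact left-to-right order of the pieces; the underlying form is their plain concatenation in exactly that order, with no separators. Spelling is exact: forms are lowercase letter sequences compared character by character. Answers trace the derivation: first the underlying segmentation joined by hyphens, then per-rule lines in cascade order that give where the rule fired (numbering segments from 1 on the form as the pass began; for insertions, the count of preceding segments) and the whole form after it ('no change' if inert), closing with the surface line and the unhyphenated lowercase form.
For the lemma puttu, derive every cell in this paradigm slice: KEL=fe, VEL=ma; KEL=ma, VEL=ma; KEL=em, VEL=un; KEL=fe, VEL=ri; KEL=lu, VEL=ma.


cell KEL=fe, VEL=ma:
underlying: f-puttu-f
1. e, u -> 0 / V _: no change
2. 0 -> i / C _ C: inserts after position(s) 1, 4: fiputituf
surface: fiputituf

cell KEL=ma, VEL=ma:
underlying: f-puttu-du
1. e, u -> 0 / V _: no change
2. 0 -> i / C _ C: inserts after position(s) 1, 4: fiputitudu
surface: fiputitudu

cell KEL=em, VEL=un:
underlying: ef-puttu-em
1. e, u -> 0 / V _: fires at position(s) 8: efputtum
2. 0 -> i / C _ C: inserts after position(s) 2, 5: efiputitum
surface: efiputitum

cell KEL=fe, VEL=ri:
underlying: ve-puttu-f
1. e, u -> 0 / V _: no change
2. 0 -> i / C _ C: inserts after position(s) 5: veputituf
surface: veputituf

cell KEL=lu, VEL=ma:
underlying: f-puttu-me
1. e, u -> 0 / V _: no change
2. 0 -> i / C _ C: inserts after position(s) 1, 4: fiputitume
surface: fiputitume


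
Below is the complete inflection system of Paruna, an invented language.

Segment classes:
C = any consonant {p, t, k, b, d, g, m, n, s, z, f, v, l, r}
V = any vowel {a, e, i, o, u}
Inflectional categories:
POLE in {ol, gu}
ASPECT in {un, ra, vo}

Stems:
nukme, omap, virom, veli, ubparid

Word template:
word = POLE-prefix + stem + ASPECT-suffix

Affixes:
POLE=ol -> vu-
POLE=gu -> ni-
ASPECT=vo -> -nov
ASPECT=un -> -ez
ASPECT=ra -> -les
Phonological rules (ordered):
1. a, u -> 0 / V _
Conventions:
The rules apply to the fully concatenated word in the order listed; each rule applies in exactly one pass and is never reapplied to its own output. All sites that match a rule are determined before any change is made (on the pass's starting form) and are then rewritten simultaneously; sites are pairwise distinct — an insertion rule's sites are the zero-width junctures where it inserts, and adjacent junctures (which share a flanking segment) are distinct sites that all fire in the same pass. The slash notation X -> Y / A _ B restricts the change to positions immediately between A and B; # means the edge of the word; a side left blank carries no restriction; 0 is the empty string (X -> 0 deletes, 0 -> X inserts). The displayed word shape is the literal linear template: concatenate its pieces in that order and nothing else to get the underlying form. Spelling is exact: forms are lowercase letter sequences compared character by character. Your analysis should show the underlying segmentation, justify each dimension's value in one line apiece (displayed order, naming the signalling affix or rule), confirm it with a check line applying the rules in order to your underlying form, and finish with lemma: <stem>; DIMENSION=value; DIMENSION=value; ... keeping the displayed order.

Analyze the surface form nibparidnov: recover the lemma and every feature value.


underlying: ni-ubparid-nov
POLE=gu - signalled by the affix ni-
ASPECT=vo - signalled by the affix -nov
check: niubparidnov -> nibparidnov
lemma: ubparid; POLE=gu; ASPECT=vo


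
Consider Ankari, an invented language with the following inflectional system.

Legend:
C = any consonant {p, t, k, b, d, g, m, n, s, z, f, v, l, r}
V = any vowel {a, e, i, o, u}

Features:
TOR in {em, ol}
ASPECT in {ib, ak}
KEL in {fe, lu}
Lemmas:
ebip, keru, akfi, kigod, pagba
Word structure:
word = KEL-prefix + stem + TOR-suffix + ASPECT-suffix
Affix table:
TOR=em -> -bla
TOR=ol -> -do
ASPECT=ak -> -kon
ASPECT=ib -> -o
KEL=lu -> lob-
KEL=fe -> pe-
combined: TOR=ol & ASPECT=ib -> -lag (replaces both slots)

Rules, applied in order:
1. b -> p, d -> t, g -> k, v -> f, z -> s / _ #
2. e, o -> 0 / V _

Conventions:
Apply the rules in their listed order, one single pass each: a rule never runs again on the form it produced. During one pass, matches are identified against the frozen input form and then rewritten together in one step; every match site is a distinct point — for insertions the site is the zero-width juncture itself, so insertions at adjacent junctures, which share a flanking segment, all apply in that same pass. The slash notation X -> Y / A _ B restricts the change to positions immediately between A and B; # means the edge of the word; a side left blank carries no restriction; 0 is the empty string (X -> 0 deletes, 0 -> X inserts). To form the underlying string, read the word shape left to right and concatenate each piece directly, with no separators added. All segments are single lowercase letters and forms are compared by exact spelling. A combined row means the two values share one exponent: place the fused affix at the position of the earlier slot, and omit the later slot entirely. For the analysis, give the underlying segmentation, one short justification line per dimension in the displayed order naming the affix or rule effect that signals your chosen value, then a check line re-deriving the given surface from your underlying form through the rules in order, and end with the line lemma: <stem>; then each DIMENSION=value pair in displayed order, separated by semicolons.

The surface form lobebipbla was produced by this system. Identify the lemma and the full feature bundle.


underlying: lob-ebip-bla-o
TOR=em - signalled by the affix -bla
ASPECT=ib - signalled by the affix -o
KEL=lu - signalled by the affix lob-
check: lobebipblao -> lobebipblao -> lobebipbla
lemma: ebip; TOR=em; ASPECT=ib; KEL=lu


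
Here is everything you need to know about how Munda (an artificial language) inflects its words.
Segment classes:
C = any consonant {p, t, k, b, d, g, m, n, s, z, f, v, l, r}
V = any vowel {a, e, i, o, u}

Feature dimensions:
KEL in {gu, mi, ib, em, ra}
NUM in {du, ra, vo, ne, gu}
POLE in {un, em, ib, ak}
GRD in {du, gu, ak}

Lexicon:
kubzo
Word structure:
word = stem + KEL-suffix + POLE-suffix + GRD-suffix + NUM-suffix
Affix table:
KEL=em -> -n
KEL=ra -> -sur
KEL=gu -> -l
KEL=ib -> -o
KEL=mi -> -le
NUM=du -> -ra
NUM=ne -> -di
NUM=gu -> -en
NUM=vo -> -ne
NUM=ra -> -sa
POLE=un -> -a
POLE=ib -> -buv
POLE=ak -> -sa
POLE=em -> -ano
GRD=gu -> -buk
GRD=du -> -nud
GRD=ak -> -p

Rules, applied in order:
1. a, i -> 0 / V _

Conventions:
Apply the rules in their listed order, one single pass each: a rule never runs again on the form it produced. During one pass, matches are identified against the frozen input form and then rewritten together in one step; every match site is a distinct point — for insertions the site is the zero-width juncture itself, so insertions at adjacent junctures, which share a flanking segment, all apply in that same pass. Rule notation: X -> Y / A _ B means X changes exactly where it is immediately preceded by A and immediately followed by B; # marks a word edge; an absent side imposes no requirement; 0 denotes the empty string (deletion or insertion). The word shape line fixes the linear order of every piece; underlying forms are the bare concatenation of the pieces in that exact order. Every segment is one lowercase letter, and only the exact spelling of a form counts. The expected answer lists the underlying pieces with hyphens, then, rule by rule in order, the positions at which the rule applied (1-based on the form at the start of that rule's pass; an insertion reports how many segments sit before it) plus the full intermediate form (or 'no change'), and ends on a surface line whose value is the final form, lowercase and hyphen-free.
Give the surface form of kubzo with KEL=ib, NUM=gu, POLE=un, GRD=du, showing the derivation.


underlying: kubzo-o-a-nud-en
1. a, i -> 0 / V _: fires at position(s) 7: kubzoonuden
surface: kubzoonuden
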